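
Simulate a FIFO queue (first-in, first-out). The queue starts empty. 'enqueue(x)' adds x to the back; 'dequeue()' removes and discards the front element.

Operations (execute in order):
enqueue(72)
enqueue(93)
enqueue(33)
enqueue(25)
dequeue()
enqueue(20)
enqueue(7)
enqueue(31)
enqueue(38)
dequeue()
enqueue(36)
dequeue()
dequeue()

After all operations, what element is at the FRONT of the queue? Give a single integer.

enqueue(72): queue = [72]
enqueue(93): queue = [72, 93]
enqueue(33): queue = [72, 93, 33]
enqueue(25): queue = [72, 93, 33, 25]
dequeue(): queue = [93, 33, 25]
enqueue(20): queue = [93, 33, 25, 20]
enqueue(7): queue = [93, 33, 25, 20, 7]
enqueue(31): queue = [93, 33, 25, 20, 7, 31]
enqueue(38): queue = [93, 33, 25, 20, 7, 31, 38]
dequeue(): queue = [33, 25, 20, 7, 31, 38]
enqueue(36): queue = [33, 25, 20, 7, 31, 38, 36]
dequeue(): queue = [25, 20, 7, 31, 38, 36]
dequeue(): queue = [20, 7, 31, 38, 36]

Answer: 20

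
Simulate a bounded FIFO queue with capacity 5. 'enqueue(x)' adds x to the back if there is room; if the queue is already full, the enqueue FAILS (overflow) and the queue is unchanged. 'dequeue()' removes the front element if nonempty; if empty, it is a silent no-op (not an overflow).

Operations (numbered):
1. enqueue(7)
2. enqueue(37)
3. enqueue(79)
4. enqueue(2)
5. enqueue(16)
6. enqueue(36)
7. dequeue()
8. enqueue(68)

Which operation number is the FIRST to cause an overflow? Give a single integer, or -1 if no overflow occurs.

1. enqueue(7): size=1
2. enqueue(37): size=2
3. enqueue(79): size=3
4. enqueue(2): size=4
5. enqueue(16): size=5
6. enqueue(36): size=5=cap → OVERFLOW (fail)
7. dequeue(): size=4
8. enqueue(68): size=5

Answer: 6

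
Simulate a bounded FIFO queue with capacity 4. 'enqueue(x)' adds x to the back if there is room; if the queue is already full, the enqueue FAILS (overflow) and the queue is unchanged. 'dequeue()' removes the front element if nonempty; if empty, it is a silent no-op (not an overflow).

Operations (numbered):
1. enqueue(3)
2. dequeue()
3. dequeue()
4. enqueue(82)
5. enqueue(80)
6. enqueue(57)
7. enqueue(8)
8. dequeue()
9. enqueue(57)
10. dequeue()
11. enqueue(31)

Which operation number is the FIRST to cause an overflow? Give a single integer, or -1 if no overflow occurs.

1. enqueue(3): size=1
2. dequeue(): size=0
3. dequeue(): empty, no-op, size=0
4. enqueue(82): size=1
5. enqueue(80): size=2
6. enqueue(57): size=3
7. enqueue(8): size=4
8. dequeue(): size=3
9. enqueue(57): size=4
10. dequeue(): size=3
11. enqueue(31): size=4

Answer: -1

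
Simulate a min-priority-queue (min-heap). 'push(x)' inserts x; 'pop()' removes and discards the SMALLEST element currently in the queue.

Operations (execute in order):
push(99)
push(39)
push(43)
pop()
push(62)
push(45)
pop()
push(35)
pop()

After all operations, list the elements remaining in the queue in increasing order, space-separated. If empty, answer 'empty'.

push(99): heap contents = [99]
push(39): heap contents = [39, 99]
push(43): heap contents = [39, 43, 99]
pop() → 39: heap contents = [43, 99]
push(62): heap contents = [43, 62, 99]
push(45): heap contents = [43, 45, 62, 99]
pop() → 43: heap contents = [45, 62, 99]
push(35): heap contents = [35, 45, 62, 99]
pop() → 35: heap contents = [45, 62, 99]

Answer: 45 62 99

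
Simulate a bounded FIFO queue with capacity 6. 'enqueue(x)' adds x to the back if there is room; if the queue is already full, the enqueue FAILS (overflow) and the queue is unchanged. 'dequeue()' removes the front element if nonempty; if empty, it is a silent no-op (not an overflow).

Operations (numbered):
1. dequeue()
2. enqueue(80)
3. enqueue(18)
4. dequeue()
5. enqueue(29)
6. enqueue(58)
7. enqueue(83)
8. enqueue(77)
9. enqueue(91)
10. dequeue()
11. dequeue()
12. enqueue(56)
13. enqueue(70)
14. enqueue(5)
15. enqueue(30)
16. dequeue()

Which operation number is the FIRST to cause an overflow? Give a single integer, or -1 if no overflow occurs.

Answer: 14

Derivation:
1. dequeue(): empty, no-op, size=0
2. enqueue(80): size=1
3. enqueue(18): size=2
4. dequeue(): size=1
5. enqueue(29): size=2
6. enqueue(58): size=3
7. enqueue(83): size=4
8. enqueue(77): size=5
9. enqueue(91): size=6
10. dequeue(): size=5
11. dequeue(): size=4
12. enqueue(56): size=5
13. enqueue(70): size=6
14. enqueue(5): size=6=cap → OVERFLOW (fail)
15. enqueue(30): size=6=cap → OVERFLOW (fail)
16. dequeue(): size=5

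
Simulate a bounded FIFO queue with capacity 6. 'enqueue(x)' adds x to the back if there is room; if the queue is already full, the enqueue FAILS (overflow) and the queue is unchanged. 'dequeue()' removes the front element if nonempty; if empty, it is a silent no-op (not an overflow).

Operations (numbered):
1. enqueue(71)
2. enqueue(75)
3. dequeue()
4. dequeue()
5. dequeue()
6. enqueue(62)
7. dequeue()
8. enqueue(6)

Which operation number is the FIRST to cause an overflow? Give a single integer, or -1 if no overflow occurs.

1. enqueue(71): size=1
2. enqueue(75): size=2
3. dequeue(): size=1
4. dequeue(): size=0
5. dequeue(): empty, no-op, size=0
6. enqueue(62): size=1
7. dequeue(): size=0
8. enqueue(6): size=1

Answer: -1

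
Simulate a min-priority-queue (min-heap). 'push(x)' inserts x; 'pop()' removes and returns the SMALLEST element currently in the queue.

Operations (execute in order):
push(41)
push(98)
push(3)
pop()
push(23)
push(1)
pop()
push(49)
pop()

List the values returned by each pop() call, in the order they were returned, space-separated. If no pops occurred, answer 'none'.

Answer: 3 1 23

Derivation:
push(41): heap contents = [41]
push(98): heap contents = [41, 98]
push(3): heap contents = [3, 41, 98]
pop() → 3: heap contents = [41, 98]
push(23): heap contents = [23, 41, 98]
push(1): heap contents = [1, 23, 41, 98]
pop() → 1: heap contents = [23, 41, 98]
push(49): heap contents = [23, 41, 49, 98]
pop() → 23: heap contents = [41, 49, 98]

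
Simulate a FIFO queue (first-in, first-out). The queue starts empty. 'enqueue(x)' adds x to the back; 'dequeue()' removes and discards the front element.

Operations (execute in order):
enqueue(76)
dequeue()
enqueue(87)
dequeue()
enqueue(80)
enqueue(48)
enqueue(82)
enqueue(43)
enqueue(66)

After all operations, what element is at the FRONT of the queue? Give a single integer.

Answer: 80

Derivation:
enqueue(76): queue = [76]
dequeue(): queue = []
enqueue(87): queue = [87]
dequeue(): queue = []
enqueue(80): queue = [80]
enqueue(48): queue = [80, 48]
enqueue(82): queue = [80, 48, 82]
enqueue(43): queue = [80, 48, 82, 43]
enqueue(66): queue = [80, 48, 82, 43, 66]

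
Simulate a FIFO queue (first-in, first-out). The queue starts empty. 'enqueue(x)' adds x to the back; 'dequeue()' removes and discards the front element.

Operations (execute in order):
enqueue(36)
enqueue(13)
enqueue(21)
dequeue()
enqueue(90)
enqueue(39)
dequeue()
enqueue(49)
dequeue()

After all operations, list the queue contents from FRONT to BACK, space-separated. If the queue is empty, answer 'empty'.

Answer: 90 39 49

Derivation:
enqueue(36): [36]
enqueue(13): [36, 13]
enqueue(21): [36, 13, 21]
dequeue(): [13, 21]
enqueue(90): [13, 21, 90]
enqueue(39): [13, 21, 90, 39]
dequeue(): [21, 90, 39]
enqueue(49): [21, 90, 39, 49]
dequeue(): [90, 39, 49]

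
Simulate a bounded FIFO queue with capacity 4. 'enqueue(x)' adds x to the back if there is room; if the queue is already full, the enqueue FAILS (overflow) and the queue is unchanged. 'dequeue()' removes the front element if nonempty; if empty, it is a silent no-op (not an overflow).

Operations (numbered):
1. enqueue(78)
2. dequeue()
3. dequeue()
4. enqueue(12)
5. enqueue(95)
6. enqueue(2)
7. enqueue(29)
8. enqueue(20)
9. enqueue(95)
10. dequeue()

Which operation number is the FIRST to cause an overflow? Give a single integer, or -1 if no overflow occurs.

1. enqueue(78): size=1
2. dequeue(): size=0
3. dequeue(): empty, no-op, size=0
4. enqueue(12): size=1
5. enqueue(95): size=2
6. enqueue(2): size=3
7. enqueue(29): size=4
8. enqueue(20): size=4=cap → OVERFLOW (fail)
9. enqueue(95): size=4=cap → OVERFLOW (fail)
10. dequeue(): size=3

Answer: 8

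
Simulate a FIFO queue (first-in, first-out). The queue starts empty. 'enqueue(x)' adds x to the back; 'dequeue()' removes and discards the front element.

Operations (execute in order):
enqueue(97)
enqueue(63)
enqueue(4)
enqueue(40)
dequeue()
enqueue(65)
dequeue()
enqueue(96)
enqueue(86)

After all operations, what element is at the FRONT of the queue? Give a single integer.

Answer: 4

Derivation:
enqueue(97): queue = [97]
enqueue(63): queue = [97, 63]
enqueue(4): queue = [97, 63, 4]
enqueue(40): queue = [97, 63, 4, 40]
dequeue(): queue = [63, 4, 40]
enqueue(65): queue = [63, 4, 40, 65]
dequeue(): queue = [4, 40, 65]
enqueue(96): queue = [4, 40, 65, 96]
enqueue(86): queue = [4, 40, 65, 96, 86]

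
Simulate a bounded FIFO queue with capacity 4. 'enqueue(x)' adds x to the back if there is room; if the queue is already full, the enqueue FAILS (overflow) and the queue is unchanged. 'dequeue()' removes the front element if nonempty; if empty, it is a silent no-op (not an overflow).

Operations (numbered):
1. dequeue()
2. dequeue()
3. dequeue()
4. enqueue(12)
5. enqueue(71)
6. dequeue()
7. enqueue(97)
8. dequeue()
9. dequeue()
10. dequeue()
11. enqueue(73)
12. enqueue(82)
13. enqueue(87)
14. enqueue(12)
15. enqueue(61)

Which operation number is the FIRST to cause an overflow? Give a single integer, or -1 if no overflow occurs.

Answer: 15

Derivation:
1. dequeue(): empty, no-op, size=0
2. dequeue(): empty, no-op, size=0
3. dequeue(): empty, no-op, size=0
4. enqueue(12): size=1
5. enqueue(71): size=2
6. dequeue(): size=1
7. enqueue(97): size=2
8. dequeue(): size=1
9. dequeue(): size=0
10. dequeue(): empty, no-op, size=0
11. enqueue(73): size=1
12. enqueue(82): size=2
13. enqueue(87): size=3
14. enqueue(12): size=4
15. enqueue(61): size=4=cap → OVERFLOW (fail)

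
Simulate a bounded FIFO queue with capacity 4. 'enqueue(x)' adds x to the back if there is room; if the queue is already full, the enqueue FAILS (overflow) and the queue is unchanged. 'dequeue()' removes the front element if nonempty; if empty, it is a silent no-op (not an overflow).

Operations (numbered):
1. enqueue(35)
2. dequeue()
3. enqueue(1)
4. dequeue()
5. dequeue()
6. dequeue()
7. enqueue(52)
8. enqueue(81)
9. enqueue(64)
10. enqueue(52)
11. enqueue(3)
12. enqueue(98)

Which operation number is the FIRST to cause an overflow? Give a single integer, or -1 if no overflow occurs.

Answer: 11

Derivation:
1. enqueue(35): size=1
2. dequeue(): size=0
3. enqueue(1): size=1
4. dequeue(): size=0
5. dequeue(): empty, no-op, size=0
6. dequeue(): empty, no-op, size=0
7. enqueue(52): size=1
8. enqueue(81): size=2
9. enqueue(64): size=3
10. enqueue(52): size=4
11. enqueue(3): size=4=cap → OVERFLOW (fail)
12. enqueue(98): size=4=cap → OVERFLOW (fail)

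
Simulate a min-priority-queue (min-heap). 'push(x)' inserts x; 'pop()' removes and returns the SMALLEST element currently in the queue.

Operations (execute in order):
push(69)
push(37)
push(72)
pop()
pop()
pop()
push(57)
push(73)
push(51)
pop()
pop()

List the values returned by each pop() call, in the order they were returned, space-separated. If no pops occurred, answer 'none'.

push(69): heap contents = [69]
push(37): heap contents = [37, 69]
push(72): heap contents = [37, 69, 72]
pop() → 37: heap contents = [69, 72]
pop() → 69: heap contents = [72]
pop() → 72: heap contents = []
push(57): heap contents = [57]
push(73): heap contents = [57, 73]
push(51): heap contents = [51, 57, 73]
pop() → 51: heap contents = [57, 73]
pop() → 57: heap contents = [73]

Answer: 37 69 72 51 57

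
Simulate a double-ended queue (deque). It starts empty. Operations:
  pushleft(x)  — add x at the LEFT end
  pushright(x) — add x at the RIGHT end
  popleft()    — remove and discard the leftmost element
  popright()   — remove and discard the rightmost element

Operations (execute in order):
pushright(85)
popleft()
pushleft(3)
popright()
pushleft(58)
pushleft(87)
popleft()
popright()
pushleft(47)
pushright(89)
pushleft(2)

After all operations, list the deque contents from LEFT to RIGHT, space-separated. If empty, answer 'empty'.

pushright(85): [85]
popleft(): []
pushleft(3): [3]
popright(): []
pushleft(58): [58]
pushleft(87): [87, 58]
popleft(): [58]
popright(): []
pushleft(47): [47]
pushright(89): [47, 89]
pushleft(2): [2, 47, 89]

Answer: 2 47 89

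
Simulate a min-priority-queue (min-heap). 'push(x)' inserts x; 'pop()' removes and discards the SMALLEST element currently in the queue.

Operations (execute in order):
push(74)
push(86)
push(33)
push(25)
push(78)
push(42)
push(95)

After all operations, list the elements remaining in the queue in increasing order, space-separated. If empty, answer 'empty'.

Answer: 25 33 42 74 78 86 95

Derivation:
push(74): heap contents = [74]
push(86): heap contents = [74, 86]
push(33): heap contents = [33, 74, 86]
push(25): heap contents = [25, 33, 74, 86]
push(78): heap contents = [25, 33, 74, 78, 86]
push(42): heap contents = [25, 33, 42, 74, 78, 86]
push(95): heap contents = [25, 33, 42, 74, 78, 86, 95]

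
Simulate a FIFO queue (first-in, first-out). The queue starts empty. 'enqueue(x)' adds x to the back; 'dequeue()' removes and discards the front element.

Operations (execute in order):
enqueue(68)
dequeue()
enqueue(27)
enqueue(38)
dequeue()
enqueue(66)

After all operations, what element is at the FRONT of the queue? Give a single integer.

Answer: 38

Derivation:
enqueue(68): queue = [68]
dequeue(): queue = []
enqueue(27): queue = [27]
enqueue(38): queue = [27, 38]
dequeue(): queue = [38]
enqueue(66): queue = [38, 66]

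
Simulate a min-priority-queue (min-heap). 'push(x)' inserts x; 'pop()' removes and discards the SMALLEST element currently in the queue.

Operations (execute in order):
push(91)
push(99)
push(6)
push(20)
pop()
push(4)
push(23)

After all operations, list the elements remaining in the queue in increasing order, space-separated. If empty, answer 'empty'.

push(91): heap contents = [91]
push(99): heap contents = [91, 99]
push(6): heap contents = [6, 91, 99]
push(20): heap contents = [6, 20, 91, 99]
pop() → 6: heap contents = [20, 91, 99]
push(4): heap contents = [4, 20, 91, 99]
push(23): heap contents = [4, 20, 23, 91, 99]

Answer: 4 20 23 91 99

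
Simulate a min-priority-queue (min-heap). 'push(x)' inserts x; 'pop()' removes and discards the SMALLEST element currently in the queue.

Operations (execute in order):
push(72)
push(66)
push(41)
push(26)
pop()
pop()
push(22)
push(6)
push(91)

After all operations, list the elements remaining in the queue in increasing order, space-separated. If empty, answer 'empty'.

push(72): heap contents = [72]
push(66): heap contents = [66, 72]
push(41): heap contents = [41, 66, 72]
push(26): heap contents = [26, 41, 66, 72]
pop() → 26: heap contents = [41, 66, 72]
pop() → 41: heap contents = [66, 72]
push(22): heap contents = [22, 66, 72]
push(6): heap contents = [6, 22, 66, 72]
push(91): heap contents = [6, 22, 66, 72, 91]

Answer: 6 22 66 72 91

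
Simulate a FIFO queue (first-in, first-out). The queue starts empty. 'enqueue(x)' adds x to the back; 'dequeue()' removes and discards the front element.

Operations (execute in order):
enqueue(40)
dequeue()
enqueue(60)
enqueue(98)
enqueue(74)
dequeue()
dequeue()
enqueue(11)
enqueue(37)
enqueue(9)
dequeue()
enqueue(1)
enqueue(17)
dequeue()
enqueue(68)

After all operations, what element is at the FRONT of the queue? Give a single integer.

Answer: 37

Derivation:
enqueue(40): queue = [40]
dequeue(): queue = []
enqueue(60): queue = [60]
enqueue(98): queue = [60, 98]
enqueue(74): queue = [60, 98, 74]
dequeue(): queue = [98, 74]
dequeue(): queue = [74]
enqueue(11): queue = [74, 11]
enqueue(37): queue = [74, 11, 37]
enqueue(9): queue = [74, 11, 37, 9]
dequeue(): queue = [11, 37, 9]
enqueue(1): queue = [11, 37, 9, 1]
enqueue(17): queue = [11, 37, 9, 1, 17]
dequeue(): queue = [37, 9, 1, 17]
enqueue(68): queue = [37, 9, 1, 17, 68]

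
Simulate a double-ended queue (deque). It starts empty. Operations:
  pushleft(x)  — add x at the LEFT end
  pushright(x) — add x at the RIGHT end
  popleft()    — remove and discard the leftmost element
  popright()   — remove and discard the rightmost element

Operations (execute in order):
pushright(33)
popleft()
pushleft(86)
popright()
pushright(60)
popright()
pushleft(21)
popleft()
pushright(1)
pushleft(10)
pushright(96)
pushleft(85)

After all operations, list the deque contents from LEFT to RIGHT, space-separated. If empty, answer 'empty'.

Answer: 85 10 1 96

Derivation:
pushright(33): [33]
popleft(): []
pushleft(86): [86]
popright(): []
pushright(60): [60]
popright(): []
pushleft(21): [21]
popleft(): []
pushright(1): [1]
pushleft(10): [10, 1]
pushright(96): [10, 1, 96]
pushleft(85): [85, 10, 1, 96]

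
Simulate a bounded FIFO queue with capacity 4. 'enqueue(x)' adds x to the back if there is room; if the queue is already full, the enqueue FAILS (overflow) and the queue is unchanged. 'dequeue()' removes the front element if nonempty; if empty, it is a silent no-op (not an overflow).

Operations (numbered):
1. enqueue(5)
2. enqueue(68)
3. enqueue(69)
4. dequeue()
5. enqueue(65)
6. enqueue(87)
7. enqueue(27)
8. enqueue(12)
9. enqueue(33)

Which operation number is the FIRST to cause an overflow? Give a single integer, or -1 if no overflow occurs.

Answer: 7

Derivation:
1. enqueue(5): size=1
2. enqueue(68): size=2
3. enqueue(69): size=3
4. dequeue(): size=2
5. enqueue(65): size=3
6. enqueue(87): size=4
7. enqueue(27): size=4=cap → OVERFLOW (fail)
8. enqueue(12): size=4=cap → OVERFLOW (fail)
9. enqueue(33): size=4=cap → OVERFLOW (fail)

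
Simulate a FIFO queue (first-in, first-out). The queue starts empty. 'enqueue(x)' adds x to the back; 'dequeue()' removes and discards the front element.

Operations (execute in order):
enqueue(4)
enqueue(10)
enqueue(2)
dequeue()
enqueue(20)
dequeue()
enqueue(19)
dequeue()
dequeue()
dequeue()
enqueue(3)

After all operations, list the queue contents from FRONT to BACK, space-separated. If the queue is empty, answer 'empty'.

enqueue(4): [4]
enqueue(10): [4, 10]
enqueue(2): [4, 10, 2]
dequeue(): [10, 2]
enqueue(20): [10, 2, 20]
dequeue(): [2, 20]
enqueue(19): [2, 20, 19]
dequeue(): [20, 19]
dequeue(): [19]
dequeue(): []
enqueue(3): [3]

Answer: 3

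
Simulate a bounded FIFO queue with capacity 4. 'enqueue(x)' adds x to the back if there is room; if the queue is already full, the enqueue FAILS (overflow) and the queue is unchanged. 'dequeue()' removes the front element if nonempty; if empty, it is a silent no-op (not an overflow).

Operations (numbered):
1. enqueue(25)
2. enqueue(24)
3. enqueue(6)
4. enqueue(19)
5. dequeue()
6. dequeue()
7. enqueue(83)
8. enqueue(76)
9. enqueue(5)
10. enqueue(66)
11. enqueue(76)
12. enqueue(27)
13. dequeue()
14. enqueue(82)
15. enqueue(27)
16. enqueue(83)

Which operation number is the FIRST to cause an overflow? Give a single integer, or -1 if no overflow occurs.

Answer: 9

Derivation:
1. enqueue(25): size=1
2. enqueue(24): size=2
3. enqueue(6): size=3
4. enqueue(19): size=4
5. dequeue(): size=3
6. dequeue(): size=2
7. enqueue(83): size=3
8. enqueue(76): size=4
9. enqueue(5): size=4=cap → OVERFLOW (fail)
10. enqueue(66): size=4=cap → OVERFLOW (fail)
11. enqueue(76): size=4=cap → OVERFLOW (fail)
12. enqueue(27): size=4=cap → OVERFLOW (fail)
13. dequeue(): size=3
14. enqueue(82): size=4
15. enqueue(27): size=4=cap → OVERFLOW (fail)
16. enqueue(83): size=4=cap → OVERFLOW (fail)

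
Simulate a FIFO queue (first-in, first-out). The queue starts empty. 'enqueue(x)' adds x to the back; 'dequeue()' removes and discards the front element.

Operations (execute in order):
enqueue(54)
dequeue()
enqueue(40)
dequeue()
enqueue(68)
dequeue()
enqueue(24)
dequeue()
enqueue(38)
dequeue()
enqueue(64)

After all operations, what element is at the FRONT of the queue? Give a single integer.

Answer: 64

Derivation:
enqueue(54): queue = [54]
dequeue(): queue = []
enqueue(40): queue = [40]
dequeue(): queue = []
enqueue(68): queue = [68]
dequeue(): queue = []
enqueue(24): queue = [24]
dequeue(): queue = []
enqueue(38): queue = [38]
dequeue(): queue = []
enqueue(64): queue = [64]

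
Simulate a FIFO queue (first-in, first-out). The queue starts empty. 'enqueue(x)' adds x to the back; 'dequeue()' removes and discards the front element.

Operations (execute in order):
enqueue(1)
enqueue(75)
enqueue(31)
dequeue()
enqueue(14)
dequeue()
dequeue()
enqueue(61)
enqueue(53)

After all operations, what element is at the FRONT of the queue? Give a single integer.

Answer: 14

Derivation:
enqueue(1): queue = [1]
enqueue(75): queue = [1, 75]
enqueue(31): queue = [1, 75, 31]
dequeue(): queue = [75, 31]
enqueue(14): queue = [75, 31, 14]
dequeue(): queue = [31, 14]
dequeue(): queue = [14]
enqueue(61): queue = [14, 61]
enqueue(53): queue = [14, 61, 53]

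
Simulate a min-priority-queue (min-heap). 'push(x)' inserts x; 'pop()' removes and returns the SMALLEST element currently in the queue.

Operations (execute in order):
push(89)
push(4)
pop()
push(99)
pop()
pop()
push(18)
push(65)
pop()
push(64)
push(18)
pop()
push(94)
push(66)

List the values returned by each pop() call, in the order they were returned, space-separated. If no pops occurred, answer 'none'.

Answer: 4 89 99 18 18

Derivation:
push(89): heap contents = [89]
push(4): heap contents = [4, 89]
pop() → 4: heap contents = [89]
push(99): heap contents = [89, 99]
pop() → 89: heap contents = [99]
pop() → 99: heap contents = []
push(18): heap contents = [18]
push(65): heap contents = [18, 65]
pop() → 18: heap contents = [65]
push(64): heap contents = [64, 65]
push(18): heap contents = [18, 64, 65]
pop() → 18: heap contents = [64, 65]
push(94): heap contents = [64, 65, 94]
push(66): heap contents = [64, 65, 66, 94]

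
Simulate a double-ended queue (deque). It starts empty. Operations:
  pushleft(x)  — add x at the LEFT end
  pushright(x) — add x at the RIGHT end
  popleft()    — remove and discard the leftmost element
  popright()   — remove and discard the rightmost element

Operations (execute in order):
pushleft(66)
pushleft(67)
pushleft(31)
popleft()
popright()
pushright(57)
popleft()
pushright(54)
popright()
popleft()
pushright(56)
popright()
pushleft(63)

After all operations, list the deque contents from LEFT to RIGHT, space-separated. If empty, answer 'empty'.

Answer: 63

Derivation:
pushleft(66): [66]
pushleft(67): [67, 66]
pushleft(31): [31, 67, 66]
popleft(): [67, 66]
popright(): [67]
pushright(57): [67, 57]
popleft(): [57]
pushright(54): [57, 54]
popright(): [57]
popleft(): []
pushright(56): [56]
popright(): []
pushleft(63): [63]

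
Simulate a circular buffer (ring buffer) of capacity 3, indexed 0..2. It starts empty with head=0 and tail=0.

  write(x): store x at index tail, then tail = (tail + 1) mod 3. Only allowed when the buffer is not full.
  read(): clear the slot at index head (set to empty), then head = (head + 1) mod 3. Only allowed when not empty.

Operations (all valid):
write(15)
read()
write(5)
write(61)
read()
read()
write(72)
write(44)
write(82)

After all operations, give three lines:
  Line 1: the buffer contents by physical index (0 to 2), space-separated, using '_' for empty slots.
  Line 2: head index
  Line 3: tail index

Answer: 72 44 82
0
0

Derivation:
write(15): buf=[15 _ _], head=0, tail=1, size=1
read(): buf=[_ _ _], head=1, tail=1, size=0
write(5): buf=[_ 5 _], head=1, tail=2, size=1
write(61): buf=[_ 5 61], head=1, tail=0, size=2
read(): buf=[_ _ 61], head=2, tail=0, size=1
read(): buf=[_ _ _], head=0, tail=0, size=0
write(72): buf=[72 _ _], head=0, tail=1, size=1
write(44): buf=[72 44 _], head=0, tail=2, size=2
write(82): buf=[72 44 82], head=0, tail=0, size=3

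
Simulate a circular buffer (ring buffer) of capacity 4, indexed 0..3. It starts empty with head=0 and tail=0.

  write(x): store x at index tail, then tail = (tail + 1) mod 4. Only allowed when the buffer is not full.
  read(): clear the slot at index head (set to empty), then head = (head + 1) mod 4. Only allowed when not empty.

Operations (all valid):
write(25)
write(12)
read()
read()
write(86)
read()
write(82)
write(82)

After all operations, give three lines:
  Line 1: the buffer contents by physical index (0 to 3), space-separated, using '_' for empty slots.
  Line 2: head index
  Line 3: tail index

write(25): buf=[25 _ _ _], head=0, tail=1, size=1
write(12): buf=[25 12 _ _], head=0, tail=2, size=2
read(): buf=[_ 12 _ _], head=1, tail=2, size=1
read(): buf=[_ _ _ _], head=2, tail=2, size=0
write(86): buf=[_ _ 86 _], head=2, tail=3, size=1
read(): buf=[_ _ _ _], head=3, tail=3, size=0
write(82): buf=[_ _ _ 82], head=3, tail=0, size=1
write(82): buf=[82 _ _ 82], head=3, tail=1, size=2

Answer: 82 _ _ 82
3
1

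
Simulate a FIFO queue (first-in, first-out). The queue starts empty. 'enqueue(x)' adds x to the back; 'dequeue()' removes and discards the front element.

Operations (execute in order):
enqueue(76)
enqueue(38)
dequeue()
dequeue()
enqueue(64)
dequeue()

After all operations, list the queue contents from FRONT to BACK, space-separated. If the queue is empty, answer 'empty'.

enqueue(76): [76]
enqueue(38): [76, 38]
dequeue(): [38]
dequeue(): []
enqueue(64): [64]
dequeue(): []

Answer: empty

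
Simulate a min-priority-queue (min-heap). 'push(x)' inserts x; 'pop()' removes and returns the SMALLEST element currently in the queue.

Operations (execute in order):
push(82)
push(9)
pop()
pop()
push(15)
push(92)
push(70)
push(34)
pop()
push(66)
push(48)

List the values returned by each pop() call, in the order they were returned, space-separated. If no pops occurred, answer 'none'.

Answer: 9 82 15

Derivation:
push(82): heap contents = [82]
push(9): heap contents = [9, 82]
pop() → 9: heap contents = [82]
pop() → 82: heap contents = []
push(15): heap contents = [15]
push(92): heap contents = [15, 92]
push(70): heap contents = [15, 70, 92]
push(34): heap contents = [15, 34, 70, 92]
pop() → 15: heap contents = [34, 70, 92]
push(66): heap contents = [34, 66, 70, 92]
push(48): heap contents = [34, 48, 66, 70, 92]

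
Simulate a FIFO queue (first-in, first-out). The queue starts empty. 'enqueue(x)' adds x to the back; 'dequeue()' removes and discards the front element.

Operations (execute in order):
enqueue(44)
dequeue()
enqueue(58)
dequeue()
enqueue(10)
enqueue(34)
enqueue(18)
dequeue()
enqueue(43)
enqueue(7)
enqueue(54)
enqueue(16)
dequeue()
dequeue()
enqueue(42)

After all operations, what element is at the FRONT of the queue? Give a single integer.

enqueue(44): queue = [44]
dequeue(): queue = []
enqueue(58): queue = [58]
dequeue(): queue = []
enqueue(10): queue = [10]
enqueue(34): queue = [10, 34]
enqueue(18): queue = [10, 34, 18]
dequeue(): queue = [34, 18]
enqueue(43): queue = [34, 18, 43]
enqueue(7): queue = [34, 18, 43, 7]
enqueue(54): queue = [34, 18, 43, 7, 54]
enqueue(16): queue = [34, 18, 43, 7, 54, 16]
dequeue(): queue = [18, 43, 7, 54, 16]
dequeue(): queue = [43, 7, 54, 16]
enqueue(42): queue = [43, 7, 54, 16, 42]

Answer: 43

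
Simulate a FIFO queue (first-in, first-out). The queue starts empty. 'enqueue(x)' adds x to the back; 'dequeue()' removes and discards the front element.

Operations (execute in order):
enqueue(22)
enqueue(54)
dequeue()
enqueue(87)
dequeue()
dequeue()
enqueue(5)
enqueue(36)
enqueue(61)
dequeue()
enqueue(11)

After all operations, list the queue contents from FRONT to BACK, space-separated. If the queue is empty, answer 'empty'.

enqueue(22): [22]
enqueue(54): [22, 54]
dequeue(): [54]
enqueue(87): [54, 87]
dequeue(): [87]
dequeue(): []
enqueue(5): [5]
enqueue(36): [5, 36]
enqueue(61): [5, 36, 61]
dequeue(): [36, 61]
enqueue(11): [36, 61, 11]

Answer: 36 61 11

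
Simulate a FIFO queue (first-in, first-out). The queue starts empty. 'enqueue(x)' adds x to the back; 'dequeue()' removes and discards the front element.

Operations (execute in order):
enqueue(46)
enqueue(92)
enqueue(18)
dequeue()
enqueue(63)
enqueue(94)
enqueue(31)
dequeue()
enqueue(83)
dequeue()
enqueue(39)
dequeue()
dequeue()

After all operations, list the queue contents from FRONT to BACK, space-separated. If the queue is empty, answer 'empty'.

Answer: 31 83 39

Derivation:
enqueue(46): [46]
enqueue(92): [46, 92]
enqueue(18): [46, 92, 18]
dequeue(): [92, 18]
enqueue(63): [92, 18, 63]
enqueue(94): [92, 18, 63, 94]
enqueue(31): [92, 18, 63, 94, 31]
dequeue(): [18, 63, 94, 31]
enqueue(83): [18, 63, 94, 31, 83]
dequeue(): [63, 94, 31, 83]
enqueue(39): [63, 94, 31, 83, 39]
dequeue(): [94, 31, 83, 39]
dequeue(): [31, 83, 39]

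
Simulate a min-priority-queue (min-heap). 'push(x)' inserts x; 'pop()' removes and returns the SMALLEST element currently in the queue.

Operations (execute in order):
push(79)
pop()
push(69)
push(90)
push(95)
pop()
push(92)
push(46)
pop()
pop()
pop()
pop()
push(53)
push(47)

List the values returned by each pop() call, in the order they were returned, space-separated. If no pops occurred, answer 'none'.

push(79): heap contents = [79]
pop() → 79: heap contents = []
push(69): heap contents = [69]
push(90): heap contents = [69, 90]
push(95): heap contents = [69, 90, 95]
pop() → 69: heap contents = [90, 95]
push(92): heap contents = [90, 92, 95]
push(46): heap contents = [46, 90, 92, 95]
pop() → 46: heap contents = [90, 92, 95]
pop() → 90: heap contents = [92, 95]
pop() → 92: heap contents = [95]
pop() → 95: heap contents = []
push(53): heap contents = [53]
push(47): heap contents = [47, 53]

Answer: 79 69 46 90 92 95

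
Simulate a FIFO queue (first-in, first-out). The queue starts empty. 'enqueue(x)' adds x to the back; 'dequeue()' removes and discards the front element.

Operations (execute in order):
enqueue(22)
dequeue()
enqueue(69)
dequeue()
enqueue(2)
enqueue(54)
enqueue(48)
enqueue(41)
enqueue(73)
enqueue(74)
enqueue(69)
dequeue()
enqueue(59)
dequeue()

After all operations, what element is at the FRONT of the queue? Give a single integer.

enqueue(22): queue = [22]
dequeue(): queue = []
enqueue(69): queue = [69]
dequeue(): queue = []
enqueue(2): queue = [2]
enqueue(54): queue = [2, 54]
enqueue(48): queue = [2, 54, 48]
enqueue(41): queue = [2, 54, 48, 41]
enqueue(73): queue = [2, 54, 48, 41, 73]
enqueue(74): queue = [2, 54, 48, 41, 73, 74]
enqueue(69): queue = [2, 54, 48, 41, 73, 74, 69]
dequeue(): queue = [54, 48, 41, 73, 74, 69]
enqueue(59): queue = [54, 48, 41, 73, 74, 69, 59]
dequeue(): queue = [48, 41, 73, 74, 69, 59]

Answer: 48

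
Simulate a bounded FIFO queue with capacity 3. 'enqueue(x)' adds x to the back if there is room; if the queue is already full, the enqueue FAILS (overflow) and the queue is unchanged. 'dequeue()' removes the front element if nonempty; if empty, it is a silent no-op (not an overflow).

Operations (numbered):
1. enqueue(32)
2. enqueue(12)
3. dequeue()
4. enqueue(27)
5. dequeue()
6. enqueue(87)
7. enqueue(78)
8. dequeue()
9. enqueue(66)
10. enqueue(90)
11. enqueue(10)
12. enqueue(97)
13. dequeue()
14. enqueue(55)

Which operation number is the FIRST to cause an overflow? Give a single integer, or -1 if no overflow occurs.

Answer: 10

Derivation:
1. enqueue(32): size=1
2. enqueue(12): size=2
3. dequeue(): size=1
4. enqueue(27): size=2
5. dequeue(): size=1
6. enqueue(87): size=2
7. enqueue(78): size=3
8. dequeue(): size=2
9. enqueue(66): size=3
10. enqueue(90): size=3=cap → OVERFLOW (fail)
11. enqueue(10): size=3=cap → OVERFLOW (fail)
12. enqueue(97): size=3=cap → OVERFLOW (fail)
13. dequeue(): size=2
14. enqueue(55): size=3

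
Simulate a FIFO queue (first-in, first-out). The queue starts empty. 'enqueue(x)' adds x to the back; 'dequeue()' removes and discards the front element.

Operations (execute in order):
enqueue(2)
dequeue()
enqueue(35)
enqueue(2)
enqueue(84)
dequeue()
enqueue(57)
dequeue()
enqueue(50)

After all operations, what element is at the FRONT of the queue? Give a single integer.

enqueue(2): queue = [2]
dequeue(): queue = []
enqueue(35): queue = [35]
enqueue(2): queue = [35, 2]
enqueue(84): queue = [35, 2, 84]
dequeue(): queue = [2, 84]
enqueue(57): queue = [2, 84, 57]
dequeue(): queue = [84, 57]
enqueue(50): queue = [84, 57, 50]

Answer: 84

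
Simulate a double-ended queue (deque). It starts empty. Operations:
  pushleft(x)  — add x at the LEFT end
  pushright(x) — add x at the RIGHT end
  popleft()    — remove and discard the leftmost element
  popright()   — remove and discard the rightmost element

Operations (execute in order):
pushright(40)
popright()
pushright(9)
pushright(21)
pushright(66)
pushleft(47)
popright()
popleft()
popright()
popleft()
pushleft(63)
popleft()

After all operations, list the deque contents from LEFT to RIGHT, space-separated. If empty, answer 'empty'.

Answer: empty

Derivation:
pushright(40): [40]
popright(): []
pushright(9): [9]
pushright(21): [9, 21]
pushright(66): [9, 21, 66]
pushleft(47): [47, 9, 21, 66]
popright(): [47, 9, 21]
popleft(): [9, 21]
popright(): [9]
popleft(): []
pushleft(63): [63]
popleft(): []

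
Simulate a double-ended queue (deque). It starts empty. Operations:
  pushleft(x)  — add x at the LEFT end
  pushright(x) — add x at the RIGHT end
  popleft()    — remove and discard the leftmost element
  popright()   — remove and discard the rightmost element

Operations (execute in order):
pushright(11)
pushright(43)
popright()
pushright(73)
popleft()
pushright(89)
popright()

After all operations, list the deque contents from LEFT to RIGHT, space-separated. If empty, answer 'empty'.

pushright(11): [11]
pushright(43): [11, 43]
popright(): [11]
pushright(73): [11, 73]
popleft(): [73]
pushright(89): [73, 89]
popright(): [73]

Answer: 73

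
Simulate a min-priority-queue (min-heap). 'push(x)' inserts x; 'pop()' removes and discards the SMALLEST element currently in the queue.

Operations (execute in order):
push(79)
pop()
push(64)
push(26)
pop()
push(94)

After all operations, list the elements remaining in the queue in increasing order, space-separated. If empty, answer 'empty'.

push(79): heap contents = [79]
pop() → 79: heap contents = []
push(64): heap contents = [64]
push(26): heap contents = [26, 64]
pop() → 26: heap contents = [64]
push(94): heap contents = [64, 94]

Answer: 64 94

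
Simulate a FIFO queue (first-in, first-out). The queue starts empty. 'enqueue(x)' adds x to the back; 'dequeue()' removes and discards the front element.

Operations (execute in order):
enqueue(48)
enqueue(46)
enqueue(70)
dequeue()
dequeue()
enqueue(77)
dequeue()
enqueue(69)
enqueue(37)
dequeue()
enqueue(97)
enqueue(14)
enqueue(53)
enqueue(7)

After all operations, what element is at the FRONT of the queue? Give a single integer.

enqueue(48): queue = [48]
enqueue(46): queue = [48, 46]
enqueue(70): queue = [48, 46, 70]
dequeue(): queue = [46, 70]
dequeue(): queue = [70]
enqueue(77): queue = [70, 77]
dequeue(): queue = [77]
enqueue(69): queue = [77, 69]
enqueue(37): queue = [77, 69, 37]
dequeue(): queue = [69, 37]
enqueue(97): queue = [69, 37, 97]
enqueue(14): queue = [69, 37, 97, 14]
enqueue(53): queue = [69, 37, 97, 14, 53]
enqueue(7): queue = [69, 37, 97, 14, 53, 7]

Answer: 69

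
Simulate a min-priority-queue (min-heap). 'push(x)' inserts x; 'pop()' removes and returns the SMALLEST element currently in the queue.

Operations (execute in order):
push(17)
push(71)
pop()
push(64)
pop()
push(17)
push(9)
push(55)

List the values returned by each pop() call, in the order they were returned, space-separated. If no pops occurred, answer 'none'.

Answer: 17 64

Derivation:
push(17): heap contents = [17]
push(71): heap contents = [17, 71]
pop() → 17: heap contents = [71]
push(64): heap contents = [64, 71]
pop() → 64: heap contents = [71]
push(17): heap contents = [17, 71]
push(9): heap contents = [9, 17, 71]
push(55): heap contents = [9, 17, 55, 71]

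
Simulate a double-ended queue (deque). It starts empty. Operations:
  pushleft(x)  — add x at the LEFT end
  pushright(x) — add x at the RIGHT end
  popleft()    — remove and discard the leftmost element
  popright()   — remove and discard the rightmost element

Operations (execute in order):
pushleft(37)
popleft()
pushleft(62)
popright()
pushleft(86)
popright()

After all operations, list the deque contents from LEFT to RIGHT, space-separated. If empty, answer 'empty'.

pushleft(37): [37]
popleft(): []
pushleft(62): [62]
popright(): []
pushleft(86): [86]
popright(): []

Answer: empty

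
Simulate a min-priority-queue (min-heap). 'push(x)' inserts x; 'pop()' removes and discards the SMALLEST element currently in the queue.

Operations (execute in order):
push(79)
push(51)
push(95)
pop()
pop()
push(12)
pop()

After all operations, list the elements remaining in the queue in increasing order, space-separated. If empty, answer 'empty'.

push(79): heap contents = [79]
push(51): heap contents = [51, 79]
push(95): heap contents = [51, 79, 95]
pop() → 51: heap contents = [79, 95]
pop() → 79: heap contents = [95]
push(12): heap contents = [12, 95]
pop() → 12: heap contents = [95]

Answer: 95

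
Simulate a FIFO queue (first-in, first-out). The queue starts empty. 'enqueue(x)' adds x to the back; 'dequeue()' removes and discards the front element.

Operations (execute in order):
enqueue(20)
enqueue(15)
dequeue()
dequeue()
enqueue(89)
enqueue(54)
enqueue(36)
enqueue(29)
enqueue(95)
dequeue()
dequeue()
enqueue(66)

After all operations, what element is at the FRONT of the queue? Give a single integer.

Answer: 36

Derivation:
enqueue(20): queue = [20]
enqueue(15): queue = [20, 15]
dequeue(): queue = [15]
dequeue(): queue = []
enqueue(89): queue = [89]
enqueue(54): queue = [89, 54]
enqueue(36): queue = [89, 54, 36]
enqueue(29): queue = [89, 54, 36, 29]
enqueue(95): queue = [89, 54, 36, 29, 95]
dequeue(): queue = [54, 36, 29, 95]
dequeue(): queue = [36, 29, 95]
enqueue(66): queue = [36, 29, 95, 66]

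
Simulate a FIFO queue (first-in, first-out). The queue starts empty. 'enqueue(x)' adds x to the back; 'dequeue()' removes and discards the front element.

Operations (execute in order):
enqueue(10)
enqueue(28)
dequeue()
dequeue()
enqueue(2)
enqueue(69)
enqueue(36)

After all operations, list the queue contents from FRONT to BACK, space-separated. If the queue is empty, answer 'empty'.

Answer: 2 69 36

Derivation:
enqueue(10): [10]
enqueue(28): [10, 28]
dequeue(): [28]
dequeue(): []
enqueue(2): [2]
enqueue(69): [2, 69]
enqueue(36): [2, 69, 36]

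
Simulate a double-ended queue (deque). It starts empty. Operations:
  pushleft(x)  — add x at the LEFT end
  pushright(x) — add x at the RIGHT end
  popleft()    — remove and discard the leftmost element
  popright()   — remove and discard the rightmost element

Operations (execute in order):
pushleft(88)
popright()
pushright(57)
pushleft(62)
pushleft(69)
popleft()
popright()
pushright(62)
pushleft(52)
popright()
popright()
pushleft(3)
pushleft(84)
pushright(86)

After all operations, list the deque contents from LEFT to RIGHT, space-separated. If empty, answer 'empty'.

Answer: 84 3 52 86

Derivation:
pushleft(88): [88]
popright(): []
pushright(57): [57]
pushleft(62): [62, 57]
pushleft(69): [69, 62, 57]
popleft(): [62, 57]
popright(): [62]
pushright(62): [62, 62]
pushleft(52): [52, 62, 62]
popright(): [52, 62]
popright(): [52]
pushleft(3): [3, 52]
pushleft(84): [84, 3, 52]
pushright(86): [84, 3, 52, 86]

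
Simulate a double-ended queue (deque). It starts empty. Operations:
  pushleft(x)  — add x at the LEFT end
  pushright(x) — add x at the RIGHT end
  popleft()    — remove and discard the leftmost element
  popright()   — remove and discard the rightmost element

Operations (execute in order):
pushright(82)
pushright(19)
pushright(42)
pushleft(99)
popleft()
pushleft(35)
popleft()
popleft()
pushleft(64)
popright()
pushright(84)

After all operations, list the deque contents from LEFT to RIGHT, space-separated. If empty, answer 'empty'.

pushright(82): [82]
pushright(19): [82, 19]
pushright(42): [82, 19, 42]
pushleft(99): [99, 82, 19, 42]
popleft(): [82, 19, 42]
pushleft(35): [35, 82, 19, 42]
popleft(): [82, 19, 42]
popleft(): [19, 42]
pushleft(64): [64, 19, 42]
popright(): [64, 19]
pushright(84): [64, 19, 84]

Answer: 64 19 84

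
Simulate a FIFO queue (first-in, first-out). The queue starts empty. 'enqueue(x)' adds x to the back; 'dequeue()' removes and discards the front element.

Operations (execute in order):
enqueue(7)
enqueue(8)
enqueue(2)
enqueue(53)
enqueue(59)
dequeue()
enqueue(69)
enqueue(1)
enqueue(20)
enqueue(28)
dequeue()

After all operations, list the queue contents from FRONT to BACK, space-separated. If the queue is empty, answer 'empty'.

enqueue(7): [7]
enqueue(8): [7, 8]
enqueue(2): [7, 8, 2]
enqueue(53): [7, 8, 2, 53]
enqueue(59): [7, 8, 2, 53, 59]
dequeue(): [8, 2, 53, 59]
enqueue(69): [8, 2, 53, 59, 69]
enqueue(1): [8, 2, 53, 59, 69, 1]
enqueue(20): [8, 2, 53, 59, 69, 1, 20]
enqueue(28): [8, 2, 53, 59, 69, 1, 20, 28]
dequeue(): [2, 53, 59, 69, 1, 20, 28]

Answer: 2 53 59 69 1 20 28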